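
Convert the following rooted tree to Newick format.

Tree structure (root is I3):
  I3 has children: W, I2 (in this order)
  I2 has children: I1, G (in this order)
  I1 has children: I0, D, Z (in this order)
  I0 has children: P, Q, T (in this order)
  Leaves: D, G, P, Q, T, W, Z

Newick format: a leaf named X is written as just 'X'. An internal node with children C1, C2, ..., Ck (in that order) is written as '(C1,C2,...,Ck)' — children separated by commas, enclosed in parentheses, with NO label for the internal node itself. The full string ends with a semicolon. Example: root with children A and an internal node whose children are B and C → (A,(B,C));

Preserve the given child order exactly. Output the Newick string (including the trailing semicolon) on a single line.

internal I3 with children ['W', 'I2']
  leaf 'W' → 'W'
  internal I2 with children ['I1', 'G']
    internal I1 with children ['I0', 'D', 'Z']
      internal I0 with children ['P', 'Q', 'T']
        leaf 'P' → 'P'
        leaf 'Q' → 'Q'
        leaf 'T' → 'T'
      → '(P,Q,T)'
      leaf 'D' → 'D'
      leaf 'Z' → 'Z'
    → '((P,Q,T),D,Z)'
    leaf 'G' → 'G'
  → '(((P,Q,T),D,Z),G)'
→ '(W,(((P,Q,T),D,Z),G))'
Final: (W,(((P,Q,T),D,Z),G));

Answer: (W,(((P,Q,T),D,Z),G));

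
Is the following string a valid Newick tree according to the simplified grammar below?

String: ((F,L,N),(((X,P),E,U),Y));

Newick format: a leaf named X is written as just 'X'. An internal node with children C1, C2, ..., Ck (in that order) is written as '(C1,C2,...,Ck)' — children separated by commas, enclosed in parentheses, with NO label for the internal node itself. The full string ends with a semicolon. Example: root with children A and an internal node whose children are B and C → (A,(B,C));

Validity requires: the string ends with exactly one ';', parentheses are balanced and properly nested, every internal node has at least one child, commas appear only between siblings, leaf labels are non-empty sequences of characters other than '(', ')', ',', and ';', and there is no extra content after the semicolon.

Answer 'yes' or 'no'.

Answer: yes

Derivation:
Input: ((F,L,N),(((X,P),E,U),Y));
Paren balance: 5 '(' vs 5 ')' OK
Ends with single ';': True
Full parse: OK
Valid: True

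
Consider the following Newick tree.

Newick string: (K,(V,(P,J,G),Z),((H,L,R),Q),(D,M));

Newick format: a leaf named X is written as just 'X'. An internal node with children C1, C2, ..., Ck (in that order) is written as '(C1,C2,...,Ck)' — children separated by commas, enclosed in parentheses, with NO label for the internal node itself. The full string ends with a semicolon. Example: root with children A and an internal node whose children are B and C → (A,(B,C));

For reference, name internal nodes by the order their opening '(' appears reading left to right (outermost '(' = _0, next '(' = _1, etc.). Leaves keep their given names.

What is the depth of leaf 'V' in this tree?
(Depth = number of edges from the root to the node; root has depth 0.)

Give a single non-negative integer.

Newick: (K,(V,(P,J,G),Z),((H,L,R),Q),(D,M));
Naming internals by '(' encounter order: outermost '(' = _0, next = _1, ...
Query node: V
Path from root: _0 -> _1 -> V
Depth of V: 2 (number of edges from root)

Answer: 2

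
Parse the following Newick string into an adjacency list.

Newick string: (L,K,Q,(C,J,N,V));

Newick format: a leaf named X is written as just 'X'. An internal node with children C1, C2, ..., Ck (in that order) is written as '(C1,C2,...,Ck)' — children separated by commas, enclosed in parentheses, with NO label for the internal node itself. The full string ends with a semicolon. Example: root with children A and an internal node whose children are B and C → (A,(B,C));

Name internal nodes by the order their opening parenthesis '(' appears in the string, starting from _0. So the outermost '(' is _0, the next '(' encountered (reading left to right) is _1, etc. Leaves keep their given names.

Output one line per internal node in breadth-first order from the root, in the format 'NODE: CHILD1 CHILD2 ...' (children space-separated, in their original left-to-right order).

Input: (L,K,Q,(C,J,N,V));
Scanning left-to-right, naming '(' by encounter order:
  pos 0: '(' -> open internal node _0 (depth 1)
  pos 7: '(' -> open internal node _1 (depth 2)
  pos 15: ')' -> close internal node _1 (now at depth 1)
  pos 16: ')' -> close internal node _0 (now at depth 0)
Total internal nodes: 2
BFS adjacency from root:
  _0: L K Q _1
  _1: C J N V

Answer: _0: L K Q _1
_1: C J N V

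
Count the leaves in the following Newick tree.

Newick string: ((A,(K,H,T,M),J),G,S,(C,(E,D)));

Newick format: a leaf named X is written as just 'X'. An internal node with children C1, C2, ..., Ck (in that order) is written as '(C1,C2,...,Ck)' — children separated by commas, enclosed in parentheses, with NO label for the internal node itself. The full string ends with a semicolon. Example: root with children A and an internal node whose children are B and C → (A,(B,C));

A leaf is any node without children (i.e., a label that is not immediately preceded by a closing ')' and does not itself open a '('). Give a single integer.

Newick: ((A,(K,H,T,M),J),G,S,(C,(E,D)));
Scan left-to-right; a leaf is any maximal label run not followed by '(':
  pos 2: leaf 'A' → count = 1
  pos 5: leaf 'K' → count = 2
  pos 7: leaf 'H' → count = 3
  pos 9: leaf 'T' → count = 4
  pos 11: leaf 'M' → count = 5
  pos 14: leaf 'J' → count = 6
  pos 17: leaf 'G' → count = 7
  pos 19: leaf 'S' → count = 8
  pos 22: leaf 'C' → count = 9
  pos 25: leaf 'E' → count = 10
  pos 27: leaf 'D' → count = 11
Total leaves: 11

Answer: 11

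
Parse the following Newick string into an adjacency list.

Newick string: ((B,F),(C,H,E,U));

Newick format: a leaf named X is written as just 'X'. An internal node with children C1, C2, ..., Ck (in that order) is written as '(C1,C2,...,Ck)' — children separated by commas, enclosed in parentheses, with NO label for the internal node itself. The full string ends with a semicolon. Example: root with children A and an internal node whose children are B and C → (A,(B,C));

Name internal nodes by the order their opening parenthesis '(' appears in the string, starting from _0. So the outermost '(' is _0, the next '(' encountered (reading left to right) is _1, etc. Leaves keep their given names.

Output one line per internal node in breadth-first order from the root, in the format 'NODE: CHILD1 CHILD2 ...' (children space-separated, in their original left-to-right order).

Answer: _0: _1 _2
_1: B F
_2: C H E U

Derivation:
Input: ((B,F),(C,H,E,U));
Scanning left-to-right, naming '(' by encounter order:
  pos 0: '(' -> open internal node _0 (depth 1)
  pos 1: '(' -> open internal node _1 (depth 2)
  pos 5: ')' -> close internal node _1 (now at depth 1)
  pos 7: '(' -> open internal node _2 (depth 2)
  pos 15: ')' -> close internal node _2 (now at depth 1)
  pos 16: ')' -> close internal node _0 (now at depth 0)
Total internal nodes: 3
BFS adjacency from root:
  _0: _1 _2
  _1: B F
  _2: C H E U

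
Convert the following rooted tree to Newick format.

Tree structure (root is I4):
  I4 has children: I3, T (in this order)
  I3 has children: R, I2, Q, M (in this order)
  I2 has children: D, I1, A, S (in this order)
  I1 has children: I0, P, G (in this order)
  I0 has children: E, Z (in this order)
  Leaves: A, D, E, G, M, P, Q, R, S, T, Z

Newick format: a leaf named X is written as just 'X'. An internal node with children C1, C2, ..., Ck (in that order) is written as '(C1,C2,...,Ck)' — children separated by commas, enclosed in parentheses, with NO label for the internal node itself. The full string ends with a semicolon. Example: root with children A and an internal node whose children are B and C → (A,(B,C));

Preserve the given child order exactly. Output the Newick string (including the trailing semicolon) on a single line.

Answer: ((R,(D,((E,Z),P,G),A,S),Q,M),T);

Derivation:
internal I4 with children ['I3', 'T']
  internal I3 with children ['R', 'I2', 'Q', 'M']
    leaf 'R' → 'R'
    internal I2 with children ['D', 'I1', 'A', 'S']
      leaf 'D' → 'D'
      internal I1 with children ['I0', 'P', 'G']
        internal I0 with children ['E', 'Z']
          leaf 'E' → 'E'
          leaf 'Z' → 'Z'
        → '(E,Z)'
        leaf 'P' → 'P'
        leaf 'G' → 'G'
      → '((E,Z),P,G)'
      leaf 'A' → 'A'
      leaf 'S' → 'S'
    → '(D,((E,Z),P,G),A,S)'
    leaf 'Q' → 'Q'
    leaf 'M' → 'M'
  → '(R,(D,((E,Z),P,G),A,S),Q,M)'
  leaf 'T' → 'T'
→ '((R,(D,((E,Z),P,G),A,S),Q,M),T)'
Final: ((R,(D,((E,Z),P,G),A,S),Q,M),T);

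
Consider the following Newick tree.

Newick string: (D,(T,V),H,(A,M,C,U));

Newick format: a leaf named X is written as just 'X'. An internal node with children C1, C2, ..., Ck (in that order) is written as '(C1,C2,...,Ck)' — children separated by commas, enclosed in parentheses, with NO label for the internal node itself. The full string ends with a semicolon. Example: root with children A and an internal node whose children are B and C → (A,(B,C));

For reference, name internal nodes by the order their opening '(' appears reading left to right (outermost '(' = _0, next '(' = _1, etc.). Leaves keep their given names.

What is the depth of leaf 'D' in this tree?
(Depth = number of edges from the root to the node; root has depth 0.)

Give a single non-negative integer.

Newick: (D,(T,V),H,(A,M,C,U));
Naming internals by '(' encounter order: outermost '(' = _0, next = _1, ...
Query node: D
Path from root: _0 -> D
Depth of D: 1 (number of edges from root)

Answer: 1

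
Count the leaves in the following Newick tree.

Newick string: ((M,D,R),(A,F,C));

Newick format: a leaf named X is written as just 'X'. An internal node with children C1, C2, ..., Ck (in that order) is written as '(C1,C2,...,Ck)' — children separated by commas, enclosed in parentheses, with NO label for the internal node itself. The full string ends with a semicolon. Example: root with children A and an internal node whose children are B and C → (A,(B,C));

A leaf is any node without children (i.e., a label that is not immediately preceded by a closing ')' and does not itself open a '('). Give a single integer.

Newick: ((M,D,R),(A,F,C));
Scan left-to-right; a leaf is any maximal label run not followed by '(':
  pos 2: leaf 'M' → count = 1
  pos 4: leaf 'D' → count = 2
  pos 6: leaf 'R' → count = 3
  pos 10: leaf 'A' → count = 4
  pos 12: leaf 'F' → count = 5
  pos 14: leaf 'C' → count = 6
Total leaves: 6

Answer: 6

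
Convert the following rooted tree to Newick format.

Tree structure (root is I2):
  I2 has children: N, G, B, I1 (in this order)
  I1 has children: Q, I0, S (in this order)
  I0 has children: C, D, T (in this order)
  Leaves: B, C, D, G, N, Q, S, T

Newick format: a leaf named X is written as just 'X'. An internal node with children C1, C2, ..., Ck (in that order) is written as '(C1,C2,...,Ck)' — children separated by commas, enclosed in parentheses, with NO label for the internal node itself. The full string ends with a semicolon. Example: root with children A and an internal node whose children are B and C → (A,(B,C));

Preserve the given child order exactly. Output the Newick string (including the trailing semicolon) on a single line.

internal I2 with children ['N', 'G', 'B', 'I1']
  leaf 'N' → 'N'
  leaf 'G' → 'G'
  leaf 'B' → 'B'
  internal I1 with children ['Q', 'I0', 'S']
    leaf 'Q' → 'Q'
    internal I0 with children ['C', 'D', 'T']
      leaf 'C' → 'C'
      leaf 'D' → 'D'
      leaf 'T' → 'T'
    → '(C,D,T)'
    leaf 'S' → 'S'
  → '(Q,(C,D,T),S)'
→ '(N,G,B,(Q,(C,D,T),S))'
Final: (N,G,B,(Q,(C,D,T),S));

Answer: (N,G,B,(Q,(C,D,T),S));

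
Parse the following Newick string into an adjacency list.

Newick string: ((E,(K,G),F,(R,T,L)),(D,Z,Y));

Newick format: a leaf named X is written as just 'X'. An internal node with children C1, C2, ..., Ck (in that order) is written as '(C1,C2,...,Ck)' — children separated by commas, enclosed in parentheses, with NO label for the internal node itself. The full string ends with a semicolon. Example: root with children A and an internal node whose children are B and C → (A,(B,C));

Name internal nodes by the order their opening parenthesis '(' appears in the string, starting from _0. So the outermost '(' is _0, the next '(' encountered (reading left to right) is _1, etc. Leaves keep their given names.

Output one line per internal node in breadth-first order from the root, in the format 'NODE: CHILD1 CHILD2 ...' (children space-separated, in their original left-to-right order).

Answer: _0: _1 _4
_1: E _2 F _3
_4: D Z Y
_2: K G
_3: R T L

Derivation:
Input: ((E,(K,G),F,(R,T,L)),(D,Z,Y));
Scanning left-to-right, naming '(' by encounter order:
  pos 0: '(' -> open internal node _0 (depth 1)
  pos 1: '(' -> open internal node _1 (depth 2)
  pos 4: '(' -> open internal node _2 (depth 3)
  pos 8: ')' -> close internal node _2 (now at depth 2)
  pos 12: '(' -> open internal node _3 (depth 3)
  pos 18: ')' -> close internal node _3 (now at depth 2)
  pos 19: ')' -> close internal node _1 (now at depth 1)
  pos 21: '(' -> open internal node _4 (depth 2)
  pos 27: ')' -> close internal node _4 (now at depth 1)
  pos 28: ')' -> close internal node _0 (now at depth 0)
Total internal nodes: 5
BFS adjacency from root:
  _0: _1 _4
  _1: E _2 F _3
  _4: D Z Y
  _2: K G
  _3: R T L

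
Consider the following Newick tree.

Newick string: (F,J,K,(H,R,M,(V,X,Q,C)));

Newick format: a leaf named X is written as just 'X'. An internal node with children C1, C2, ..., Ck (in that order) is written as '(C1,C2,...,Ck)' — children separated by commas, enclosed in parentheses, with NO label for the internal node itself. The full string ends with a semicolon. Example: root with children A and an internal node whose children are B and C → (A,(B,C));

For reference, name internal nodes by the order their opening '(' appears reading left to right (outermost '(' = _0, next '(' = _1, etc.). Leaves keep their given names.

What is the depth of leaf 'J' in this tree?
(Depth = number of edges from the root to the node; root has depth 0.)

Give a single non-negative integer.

Newick: (F,J,K,(H,R,M,(V,X,Q,C)));
Naming internals by '(' encounter order: outermost '(' = _0, next = _1, ...
Query node: J
Path from root: _0 -> J
Depth of J: 1 (number of edges from root)

Answer: 1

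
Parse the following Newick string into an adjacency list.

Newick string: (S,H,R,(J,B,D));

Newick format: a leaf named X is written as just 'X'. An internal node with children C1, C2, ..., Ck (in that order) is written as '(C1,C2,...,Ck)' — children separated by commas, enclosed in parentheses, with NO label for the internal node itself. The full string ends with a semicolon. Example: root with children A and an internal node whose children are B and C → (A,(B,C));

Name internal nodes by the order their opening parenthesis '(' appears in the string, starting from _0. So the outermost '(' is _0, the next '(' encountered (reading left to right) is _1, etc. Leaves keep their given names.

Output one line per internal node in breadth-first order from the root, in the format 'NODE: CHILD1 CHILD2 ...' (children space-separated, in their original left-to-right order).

Input: (S,H,R,(J,B,D));
Scanning left-to-right, naming '(' by encounter order:
  pos 0: '(' -> open internal node _0 (depth 1)
  pos 7: '(' -> open internal node _1 (depth 2)
  pos 13: ')' -> close internal node _1 (now at depth 1)
  pos 14: ')' -> close internal node _0 (now at depth 0)
Total internal nodes: 2
BFS adjacency from root:
  _0: S H R _1
  _1: J B D

Answer: _0: S H R _1
_1: J B D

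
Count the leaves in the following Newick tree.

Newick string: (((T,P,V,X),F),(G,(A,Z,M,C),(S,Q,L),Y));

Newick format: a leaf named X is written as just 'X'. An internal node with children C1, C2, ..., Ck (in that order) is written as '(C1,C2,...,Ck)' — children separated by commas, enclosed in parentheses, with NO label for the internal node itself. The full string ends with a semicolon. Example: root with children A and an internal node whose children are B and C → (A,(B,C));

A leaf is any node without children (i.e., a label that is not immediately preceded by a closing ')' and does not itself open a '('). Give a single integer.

Answer: 14

Derivation:
Newick: (((T,P,V,X),F),(G,(A,Z,M,C),(S,Q,L),Y));
Scan left-to-right; a leaf is any maximal label run not followed by '(':
  pos 3: leaf 'T' → count = 1
  pos 5: leaf 'P' → count = 2
  pos 7: leaf 'V' → count = 3
  pos 9: leaf 'X' → count = 4
  pos 12: leaf 'F' → count = 5
  pos 16: leaf 'G' → count = 6
  pos 19: leaf 'A' → count = 7
  pos 21: leaf 'Z' → count = 8
  pos 23: leaf 'M' → count = 9
  pos 25: leaf 'C' → count = 10
  pos 29: leaf 'S' → count = 11
  pos 31: leaf 'Q' → count = 12
  pos 33: leaf 'L' → count = 13
  pos 36: leaf 'Y' → count = 14
Total leaves: 14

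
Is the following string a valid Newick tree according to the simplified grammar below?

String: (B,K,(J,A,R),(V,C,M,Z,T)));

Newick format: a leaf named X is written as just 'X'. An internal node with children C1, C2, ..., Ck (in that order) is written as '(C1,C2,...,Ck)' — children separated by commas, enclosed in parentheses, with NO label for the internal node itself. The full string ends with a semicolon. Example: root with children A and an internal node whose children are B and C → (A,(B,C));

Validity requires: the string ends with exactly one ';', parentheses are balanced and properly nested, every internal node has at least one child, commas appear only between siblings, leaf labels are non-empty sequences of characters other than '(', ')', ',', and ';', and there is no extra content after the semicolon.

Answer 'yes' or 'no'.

Answer: no

Derivation:
Input: (B,K,(J,A,R),(V,C,M,Z,T)));
Paren balance: 3 '(' vs 4 ')' MISMATCH
Ends with single ';': True
Full parse: FAILS (extra content after tree at pos 25)
Valid: False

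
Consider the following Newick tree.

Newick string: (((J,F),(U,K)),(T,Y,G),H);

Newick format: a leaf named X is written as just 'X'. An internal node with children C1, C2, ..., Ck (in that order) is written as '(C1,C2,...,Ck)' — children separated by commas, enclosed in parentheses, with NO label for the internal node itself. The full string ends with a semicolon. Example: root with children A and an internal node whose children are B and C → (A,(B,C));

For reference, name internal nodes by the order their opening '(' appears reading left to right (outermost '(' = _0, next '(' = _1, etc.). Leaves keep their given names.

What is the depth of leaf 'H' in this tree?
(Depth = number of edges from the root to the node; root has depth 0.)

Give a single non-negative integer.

Newick: (((J,F),(U,K)),(T,Y,G),H);
Naming internals by '(' encounter order: outermost '(' = _0, next = _1, ...
Query node: H
Path from root: _0 -> H
Depth of H: 1 (number of edges from root)

Answer: 1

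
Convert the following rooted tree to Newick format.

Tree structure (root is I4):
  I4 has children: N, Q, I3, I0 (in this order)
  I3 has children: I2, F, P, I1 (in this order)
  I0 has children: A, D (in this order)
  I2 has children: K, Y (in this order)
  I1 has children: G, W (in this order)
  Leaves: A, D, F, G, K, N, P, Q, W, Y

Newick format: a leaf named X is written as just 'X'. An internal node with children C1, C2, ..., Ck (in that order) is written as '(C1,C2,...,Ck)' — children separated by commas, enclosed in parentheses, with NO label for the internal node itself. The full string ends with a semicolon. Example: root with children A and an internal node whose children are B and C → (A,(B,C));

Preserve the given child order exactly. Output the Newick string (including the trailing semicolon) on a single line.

Answer: (N,Q,((K,Y),F,P,(G,W)),(A,D));

Derivation:
internal I4 with children ['N', 'Q', 'I3', 'I0']
  leaf 'N' → 'N'
  leaf 'Q' → 'Q'
  internal I3 with children ['I2', 'F', 'P', 'I1']
    internal I2 with children ['K', 'Y']
      leaf 'K' → 'K'
      leaf 'Y' → 'Y'
    → '(K,Y)'
    leaf 'F' → 'F'
    leaf 'P' → 'P'
    internal I1 with children ['G', 'W']
      leaf 'G' → 'G'
      leaf 'W' → 'W'
    → '(G,W)'
  → '((K,Y),F,P,(G,W))'
  internal I0 with children ['A', 'D']
    leaf 'A' → 'A'
    leaf 'D' → 'D'
  → '(A,D)'
→ '(N,Q,((K,Y),F,P,(G,W)),(A,D))'
Final: (N,Q,((K,Y),F,P,(G,W)),(A,D));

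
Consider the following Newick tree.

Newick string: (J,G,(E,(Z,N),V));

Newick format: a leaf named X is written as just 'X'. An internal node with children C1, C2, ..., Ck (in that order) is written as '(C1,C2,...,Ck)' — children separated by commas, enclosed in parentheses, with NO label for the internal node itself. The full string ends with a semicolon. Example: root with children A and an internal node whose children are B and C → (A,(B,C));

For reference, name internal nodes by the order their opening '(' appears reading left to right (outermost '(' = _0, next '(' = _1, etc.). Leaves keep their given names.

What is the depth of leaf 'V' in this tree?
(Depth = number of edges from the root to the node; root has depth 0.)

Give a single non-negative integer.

Newick: (J,G,(E,(Z,N),V));
Naming internals by '(' encounter order: outermost '(' = _0, next = _1, ...
Query node: V
Path from root: _0 -> _1 -> V
Depth of V: 2 (number of edges from root)

Answer: 2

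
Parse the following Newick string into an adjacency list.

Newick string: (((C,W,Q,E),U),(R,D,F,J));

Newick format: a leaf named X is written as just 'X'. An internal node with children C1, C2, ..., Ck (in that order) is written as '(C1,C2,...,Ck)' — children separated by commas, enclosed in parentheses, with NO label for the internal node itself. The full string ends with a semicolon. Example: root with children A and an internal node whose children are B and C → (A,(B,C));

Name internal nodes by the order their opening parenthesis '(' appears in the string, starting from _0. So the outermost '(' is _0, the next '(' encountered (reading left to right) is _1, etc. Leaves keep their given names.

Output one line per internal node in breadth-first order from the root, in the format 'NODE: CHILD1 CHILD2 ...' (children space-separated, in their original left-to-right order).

Input: (((C,W,Q,E),U),(R,D,F,J));
Scanning left-to-right, naming '(' by encounter order:
  pos 0: '(' -> open internal node _0 (depth 1)
  pos 1: '(' -> open internal node _1 (depth 2)
  pos 2: '(' -> open internal node _2 (depth 3)
  pos 10: ')' -> close internal node _2 (now at depth 2)
  pos 13: ')' -> close internal node _1 (now at depth 1)
  pos 15: '(' -> open internal node _3 (depth 2)
  pos 23: ')' -> close internal node _3 (now at depth 1)
  pos 24: ')' -> close internal node _0 (now at depth 0)
Total internal nodes: 4
BFS adjacency from root:
  _0: _1 _3
  _1: _2 U
  _3: R D F J
  _2: C W Q E

Answer: _0: _1 _3
_1: _2 U
_3: R D F J
_2: C W Q E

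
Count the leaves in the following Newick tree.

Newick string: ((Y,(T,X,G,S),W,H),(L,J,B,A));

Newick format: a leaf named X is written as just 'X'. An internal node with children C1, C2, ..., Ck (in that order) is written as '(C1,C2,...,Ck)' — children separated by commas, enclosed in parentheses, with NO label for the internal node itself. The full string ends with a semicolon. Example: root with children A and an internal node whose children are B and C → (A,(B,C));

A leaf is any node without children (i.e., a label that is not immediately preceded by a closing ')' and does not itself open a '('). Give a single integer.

Newick: ((Y,(T,X,G,S),W,H),(L,J,B,A));
Scan left-to-right; a leaf is any maximal label run not followed by '(':
  pos 2: leaf 'Y' → count = 1
  pos 5: leaf 'T' → count = 2
  pos 7: leaf 'X' → count = 3
  pos 9: leaf 'G' → count = 4
  pos 11: leaf 'S' → count = 5
  pos 14: leaf 'W' → count = 6
  pos 16: leaf 'H' → count = 7
  pos 20: leaf 'L' → count = 8
  pos 22: leaf 'J' → count = 9
  pos 24: leaf 'B' → count = 10
  pos 26: leaf 'A' → count = 11
Total leaves: 11

Answer: 11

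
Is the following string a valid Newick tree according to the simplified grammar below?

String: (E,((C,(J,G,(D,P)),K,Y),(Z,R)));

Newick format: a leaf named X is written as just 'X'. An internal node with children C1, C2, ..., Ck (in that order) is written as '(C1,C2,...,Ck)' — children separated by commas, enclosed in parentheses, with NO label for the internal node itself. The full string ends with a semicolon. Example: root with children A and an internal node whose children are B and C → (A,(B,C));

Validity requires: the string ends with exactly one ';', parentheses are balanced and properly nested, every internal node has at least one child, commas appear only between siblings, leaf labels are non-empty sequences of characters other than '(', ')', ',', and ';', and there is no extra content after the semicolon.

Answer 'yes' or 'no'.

Answer: yes

Derivation:
Input: (E,((C,(J,G,(D,P)),K,Y),(Z,R)));
Paren balance: 6 '(' vs 6 ')' OK
Ends with single ';': True
Full parse: OK
Valid: True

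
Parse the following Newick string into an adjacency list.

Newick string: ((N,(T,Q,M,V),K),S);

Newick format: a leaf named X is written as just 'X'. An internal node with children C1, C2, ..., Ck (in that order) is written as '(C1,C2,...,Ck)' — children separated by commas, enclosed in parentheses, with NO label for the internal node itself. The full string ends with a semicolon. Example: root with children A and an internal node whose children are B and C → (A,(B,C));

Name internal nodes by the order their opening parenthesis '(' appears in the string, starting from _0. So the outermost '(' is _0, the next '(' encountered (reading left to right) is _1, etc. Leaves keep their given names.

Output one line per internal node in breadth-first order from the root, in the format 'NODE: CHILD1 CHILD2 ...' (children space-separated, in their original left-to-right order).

Input: ((N,(T,Q,M,V),K),S);
Scanning left-to-right, naming '(' by encounter order:
  pos 0: '(' -> open internal node _0 (depth 1)
  pos 1: '(' -> open internal node _1 (depth 2)
  pos 4: '(' -> open internal node _2 (depth 3)
  pos 12: ')' -> close internal node _2 (now at depth 2)
  pos 15: ')' -> close internal node _1 (now at depth 1)
  pos 18: ')' -> close internal node _0 (now at depth 0)
Total internal nodes: 3
BFS adjacency from root:
  _0: _1 S
  _1: N _2 K
  _2: T Q M V

Answer: _0: _1 S
_1: N _2 K
_2: T Q M V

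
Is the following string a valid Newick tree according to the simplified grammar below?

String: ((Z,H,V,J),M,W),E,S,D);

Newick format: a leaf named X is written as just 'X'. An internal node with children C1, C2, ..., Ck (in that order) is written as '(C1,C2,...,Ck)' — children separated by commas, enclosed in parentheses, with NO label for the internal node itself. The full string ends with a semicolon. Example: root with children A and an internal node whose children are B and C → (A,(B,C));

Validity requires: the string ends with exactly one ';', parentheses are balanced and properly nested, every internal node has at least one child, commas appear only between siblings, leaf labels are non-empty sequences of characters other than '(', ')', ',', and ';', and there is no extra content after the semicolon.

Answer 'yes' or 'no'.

Answer: no

Derivation:
Input: ((Z,H,V,J),M,W),E,S,D);
Paren balance: 2 '(' vs 3 ')' MISMATCH
Ends with single ';': True
Full parse: FAILS (extra content after tree at pos 15)
Valid: False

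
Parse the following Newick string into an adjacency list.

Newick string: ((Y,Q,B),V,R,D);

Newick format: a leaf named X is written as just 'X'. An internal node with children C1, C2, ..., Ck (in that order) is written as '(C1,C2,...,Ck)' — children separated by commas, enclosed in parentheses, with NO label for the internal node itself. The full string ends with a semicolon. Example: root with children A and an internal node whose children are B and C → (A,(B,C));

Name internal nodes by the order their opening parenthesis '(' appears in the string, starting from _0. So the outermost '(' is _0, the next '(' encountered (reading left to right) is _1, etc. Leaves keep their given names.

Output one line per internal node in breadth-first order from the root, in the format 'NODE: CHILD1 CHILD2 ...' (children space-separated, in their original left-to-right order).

Answer: _0: _1 V R D
_1: Y Q B

Derivation:
Input: ((Y,Q,B),V,R,D);
Scanning left-to-right, naming '(' by encounter order:
  pos 0: '(' -> open internal node _0 (depth 1)
  pos 1: '(' -> open internal node _1 (depth 2)
  pos 7: ')' -> close internal node _1 (now at depth 1)
  pos 14: ')' -> close internal node _0 (now at depth 0)
Total internal nodes: 2
BFS adjacency from root:
  _0: _1 V R D
  _1: Y Q B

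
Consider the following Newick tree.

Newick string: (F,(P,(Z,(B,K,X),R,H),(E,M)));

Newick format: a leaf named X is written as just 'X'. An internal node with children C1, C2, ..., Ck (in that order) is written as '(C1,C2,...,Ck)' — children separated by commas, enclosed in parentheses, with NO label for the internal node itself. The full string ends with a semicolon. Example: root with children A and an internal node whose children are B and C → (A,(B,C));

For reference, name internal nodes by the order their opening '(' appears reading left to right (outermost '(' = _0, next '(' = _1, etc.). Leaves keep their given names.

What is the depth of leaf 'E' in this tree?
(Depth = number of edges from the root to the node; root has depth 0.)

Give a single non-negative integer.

Answer: 3

Derivation:
Newick: (F,(P,(Z,(B,K,X),R,H),(E,M)));
Naming internals by '(' encounter order: outermost '(' = _0, next = _1, ...
Query node: E
Path from root: _0 -> _1 -> _4 -> E
Depth of E: 3 (number of edges from root)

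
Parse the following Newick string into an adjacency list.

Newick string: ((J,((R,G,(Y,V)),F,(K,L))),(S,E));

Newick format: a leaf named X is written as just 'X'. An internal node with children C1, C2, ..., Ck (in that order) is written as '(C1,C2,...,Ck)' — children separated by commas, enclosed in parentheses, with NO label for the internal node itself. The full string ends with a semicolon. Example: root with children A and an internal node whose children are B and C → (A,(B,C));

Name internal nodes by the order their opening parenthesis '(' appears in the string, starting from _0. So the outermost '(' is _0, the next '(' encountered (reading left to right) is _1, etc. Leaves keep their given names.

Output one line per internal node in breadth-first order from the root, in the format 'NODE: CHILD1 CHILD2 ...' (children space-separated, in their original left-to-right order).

Answer: _0: _1 _6
_1: J _2
_6: S E
_2: _3 F _5
_3: R G _4
_5: K L
_4: Y V

Derivation:
Input: ((J,((R,G,(Y,V)),F,(K,L))),(S,E));
Scanning left-to-right, naming '(' by encounter order:
  pos 0: '(' -> open internal node _0 (depth 1)
  pos 1: '(' -> open internal node _1 (depth 2)
  pos 4: '(' -> open internal node _2 (depth 3)
  pos 5: '(' -> open internal node _3 (depth 4)
  pos 10: '(' -> open internal node _4 (depth 5)
  pos 14: ')' -> close internal node _4 (now at depth 4)
  pos 15: ')' -> close internal node _3 (now at depth 3)
  pos 19: '(' -> open internal node _5 (depth 4)
  pos 23: ')' -> close internal node _5 (now at depth 3)
  pos 24: ')' -> close internal node _2 (now at depth 2)
  pos 25: ')' -> close internal node _1 (now at depth 1)
  pos 27: '(' -> open internal node _6 (depth 2)
  pos 31: ')' -> close internal node _6 (now at depth 1)
  pos 32: ')' -> close internal node _0 (now at depth 0)
Total internal nodes: 7
BFS adjacency from root:
  _0: _1 _6
  _1: J _2
  _6: S E
  _2: _3 F _5
  _3: R G _4
  _5: K L
  _4: Y V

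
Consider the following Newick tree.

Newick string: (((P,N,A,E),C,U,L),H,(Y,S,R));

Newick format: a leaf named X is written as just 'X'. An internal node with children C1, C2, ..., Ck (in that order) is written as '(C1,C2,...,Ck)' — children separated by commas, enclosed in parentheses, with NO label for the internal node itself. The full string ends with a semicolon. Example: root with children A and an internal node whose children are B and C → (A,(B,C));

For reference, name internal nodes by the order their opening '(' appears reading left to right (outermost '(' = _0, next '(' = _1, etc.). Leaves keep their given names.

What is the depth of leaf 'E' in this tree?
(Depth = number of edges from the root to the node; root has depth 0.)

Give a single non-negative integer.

Newick: (((P,N,A,E),C,U,L),H,(Y,S,R));
Naming internals by '(' encounter order: outermost '(' = _0, next = _1, ...
Query node: E
Path from root: _0 -> _1 -> _2 -> E
Depth of E: 3 (number of edges from root)

Answer: 3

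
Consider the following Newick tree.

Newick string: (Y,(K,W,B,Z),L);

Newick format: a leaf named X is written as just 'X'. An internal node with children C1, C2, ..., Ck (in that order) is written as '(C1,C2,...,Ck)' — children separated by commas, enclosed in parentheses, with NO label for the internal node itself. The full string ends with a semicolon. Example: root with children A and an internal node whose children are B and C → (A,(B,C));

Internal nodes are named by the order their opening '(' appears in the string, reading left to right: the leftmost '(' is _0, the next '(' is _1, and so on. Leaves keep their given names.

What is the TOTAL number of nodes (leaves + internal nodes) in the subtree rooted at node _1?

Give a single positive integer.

Answer: 5

Derivation:
Newick: (Y,(K,W,B,Z),L);
Locate _1: it is the '(' at position 3 (the 2nd '(' reading left to right).
Query: subtree rooted at _1
_1: subtree_size = 1 + 4
  K: subtree_size = 1 + 0
  W: subtree_size = 1 + 0
  B: subtree_size = 1 + 0
  Z: subtree_size = 1 + 0
Total subtree size of _1: 5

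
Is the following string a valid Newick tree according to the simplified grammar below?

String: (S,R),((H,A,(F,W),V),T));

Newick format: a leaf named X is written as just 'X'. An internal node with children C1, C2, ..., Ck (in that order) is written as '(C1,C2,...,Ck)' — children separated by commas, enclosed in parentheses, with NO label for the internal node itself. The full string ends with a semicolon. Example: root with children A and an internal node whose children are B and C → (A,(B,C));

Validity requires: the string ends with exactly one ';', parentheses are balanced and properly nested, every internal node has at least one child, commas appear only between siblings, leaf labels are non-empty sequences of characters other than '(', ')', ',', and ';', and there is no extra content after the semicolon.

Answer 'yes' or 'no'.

Answer: no

Derivation:
Input: (S,R),((H,A,(F,W),V),T));
Paren balance: 4 '(' vs 5 ')' MISMATCH
Ends with single ';': True
Full parse: FAILS (extra content after tree at pos 5)
Valid: False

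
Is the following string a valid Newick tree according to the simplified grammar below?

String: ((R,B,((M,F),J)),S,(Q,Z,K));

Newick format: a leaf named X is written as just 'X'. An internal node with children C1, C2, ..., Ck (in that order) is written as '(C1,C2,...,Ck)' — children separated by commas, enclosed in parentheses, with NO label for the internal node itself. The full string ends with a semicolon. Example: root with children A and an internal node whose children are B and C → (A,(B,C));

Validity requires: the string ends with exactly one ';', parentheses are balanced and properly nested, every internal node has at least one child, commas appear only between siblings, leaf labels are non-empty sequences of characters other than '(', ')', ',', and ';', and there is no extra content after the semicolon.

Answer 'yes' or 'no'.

Answer: yes

Derivation:
Input: ((R,B,((M,F),J)),S,(Q,Z,K));
Paren balance: 5 '(' vs 5 ')' OK
Ends with single ';': True
Full parse: OK
Valid: True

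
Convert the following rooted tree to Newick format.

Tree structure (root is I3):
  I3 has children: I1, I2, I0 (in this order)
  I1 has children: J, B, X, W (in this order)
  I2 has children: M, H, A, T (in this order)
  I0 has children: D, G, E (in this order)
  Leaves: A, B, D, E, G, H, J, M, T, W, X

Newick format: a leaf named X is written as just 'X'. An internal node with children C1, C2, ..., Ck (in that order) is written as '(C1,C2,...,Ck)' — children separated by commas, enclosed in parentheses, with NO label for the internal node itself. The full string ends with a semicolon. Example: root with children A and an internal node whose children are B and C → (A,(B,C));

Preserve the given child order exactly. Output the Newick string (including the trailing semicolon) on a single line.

internal I3 with children ['I1', 'I2', 'I0']
  internal I1 with children ['J', 'B', 'X', 'W']
    leaf 'J' → 'J'
    leaf 'B' → 'B'
    leaf 'X' → 'X'
    leaf 'W' → 'W'
  → '(J,B,X,W)'
  internal I2 with children ['M', 'H', 'A', 'T']
    leaf 'M' → 'M'
    leaf 'H' → 'H'
    leaf 'A' → 'A'
    leaf 'T' → 'T'
  → '(M,H,A,T)'
  internal I0 with children ['D', 'G', 'E']
    leaf 'D' → 'D'
    leaf 'G' → 'G'
    leaf 'E' → 'E'
  → '(D,G,E)'
→ '((J,B,X,W),(M,H,A,T),(D,G,E))'
Final: ((J,B,X,W),(M,H,A,T),(D,G,E));

Answer: ((J,B,X,W),(M,H,A,T),(D,G,E));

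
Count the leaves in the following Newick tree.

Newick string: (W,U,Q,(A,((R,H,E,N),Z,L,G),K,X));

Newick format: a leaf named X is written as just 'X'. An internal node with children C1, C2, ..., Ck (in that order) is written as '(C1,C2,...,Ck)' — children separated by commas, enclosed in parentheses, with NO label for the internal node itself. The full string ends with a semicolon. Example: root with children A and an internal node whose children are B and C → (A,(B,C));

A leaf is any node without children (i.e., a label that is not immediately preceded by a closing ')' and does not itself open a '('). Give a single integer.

Newick: (W,U,Q,(A,((R,H,E,N),Z,L,G),K,X));
Scan left-to-right; a leaf is any maximal label run not followed by '(':
  pos 1: leaf 'W' → count = 1
  pos 3: leaf 'U' → count = 2
  pos 5: leaf 'Q' → count = 3
  pos 8: leaf 'A' → count = 4
  pos 12: leaf 'R' → count = 5
  pos 14: leaf 'H' → count = 6
  pos 16: leaf 'E' → count = 7
  pos 18: leaf 'N' → count = 8
  pos 21: leaf 'Z' → count = 9
  pos 23: leaf 'L' → count = 10
  pos 25: leaf 'G' → count = 11
  pos 28: leaf 'K' → count = 12
  pos 30: leaf 'X' → count = 13
Total leaves: 13

Answer: 13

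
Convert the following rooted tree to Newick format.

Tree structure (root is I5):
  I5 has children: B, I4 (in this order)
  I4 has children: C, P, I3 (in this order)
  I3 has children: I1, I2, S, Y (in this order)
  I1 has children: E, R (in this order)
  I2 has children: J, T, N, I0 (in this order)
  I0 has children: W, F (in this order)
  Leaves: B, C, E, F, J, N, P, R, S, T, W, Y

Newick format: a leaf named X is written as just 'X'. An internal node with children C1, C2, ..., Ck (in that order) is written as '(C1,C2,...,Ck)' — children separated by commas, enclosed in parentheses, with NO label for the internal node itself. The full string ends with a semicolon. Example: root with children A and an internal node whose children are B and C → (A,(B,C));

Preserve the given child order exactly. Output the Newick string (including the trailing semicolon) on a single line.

Answer: (B,(C,P,((E,R),(J,T,N,(W,F)),S,Y)));

Derivation:
internal I5 with children ['B', 'I4']
  leaf 'B' → 'B'
  internal I4 with children ['C', 'P', 'I3']
    leaf 'C' → 'C'
    leaf 'P' → 'P'
    internal I3 with children ['I1', 'I2', 'S', 'Y']
      internal I1 with children ['E', 'R']
        leaf 'E' → 'E'
        leaf 'R' → 'R'
      → '(E,R)'
      internal I2 with children ['J', 'T', 'N', 'I0']
        leaf 'J' → 'J'
        leaf 'T' → 'T'
        leaf 'N' → 'N'
        internal I0 with children ['W', 'F']
          leaf 'W' → 'W'
          leaf 'F' → 'F'
        → '(W,F)'
      → '(J,T,N,(W,F))'
      leaf 'S' → 'S'
      leaf 'Y' → 'Y'
    → '((E,R),(J,T,N,(W,F)),S,Y)'
  → '(C,P,((E,R),(J,T,N,(W,F)),S,Y))'
→ '(B,(C,P,((E,R),(J,T,N,(W,F)),S,Y)))'
Final: (B,(C,P,((E,R),(J,T,N,(W,F)),S,Y)));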